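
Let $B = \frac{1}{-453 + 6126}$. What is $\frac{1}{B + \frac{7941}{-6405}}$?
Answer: $- \frac{198555}{246136} \approx -0.80669$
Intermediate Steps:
$B = \frac{1}{5673} \approx 0.00017627$
$\frac{1}{B + \frac{7941}{-6405}} = \frac{1}{\frac{1}{5673} + \frac{7941}{-6405}} = \frac{1}{\frac{1}{5673} + 7941 \left(- \frac{1}{6405}\right)} = \frac{1}{\frac{1}{5673} - \frac{2647}{2135}} = \frac{1}{- \frac{246136}{198555}} = - \frac{198555}{246136}$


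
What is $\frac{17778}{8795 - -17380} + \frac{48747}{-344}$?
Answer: $- \frac{423279031}{3001400} \approx -141.03$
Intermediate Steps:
$\frac{17778}{8795 - -17380} + \frac{48747}{-344} = \frac{17778}{8795 + 17380} + 48747 \left(- \frac{1}{344}\right) = \frac{17778}{26175} - \frac{48747}{344} = 17778 \cdot \frac{1}{26175} - \frac{48747}{344} = \frac{5926}{8725} - \frac{48747}{344} = - \frac{423279031}{3001400}$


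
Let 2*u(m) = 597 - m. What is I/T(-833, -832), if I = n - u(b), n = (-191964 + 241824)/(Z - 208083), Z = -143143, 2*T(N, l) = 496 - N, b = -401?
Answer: -175311634/233389677 ≈ -0.75115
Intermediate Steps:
T(N, l) = 248 - N/2 (T(N, l) = (496 - N)/2 = 248 - N/2)
u(m) = 597/2 - m/2 (u(m) = (597 - m)/2 = 597/2 - m/2)
n = -24930/175613 (n = (-191964 + 241824)/(-143143 - 208083) = 49860/(-351226) = 49860*(-1/351226) = -24930/175613 ≈ -0.14196)
I = -87655817/175613 (I = -24930/175613 - (597/2 - ½*(-401)) = -24930/175613 - (597/2 + 401/2) = -24930/175613 - 1*499 = -24930/175613 - 499 = -87655817/175613 ≈ -499.14)
I/T(-833, -832) = -87655817/(175613*(248 - ½*(-833))) = -87655817/(175613*(248 + 833/2)) = -87655817/(175613*1329/2) = -87655817/175613*2/1329 = -175311634/233389677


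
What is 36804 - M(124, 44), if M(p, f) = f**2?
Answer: 34868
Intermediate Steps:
36804 - M(124, 44) = 36804 - 1*44**2 = 36804 - 1*1936 = 36804 - 1936 = 34868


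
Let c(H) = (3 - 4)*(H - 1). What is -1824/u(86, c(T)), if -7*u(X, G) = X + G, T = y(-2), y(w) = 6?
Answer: 4256/27 ≈ 157.63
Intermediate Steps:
T = 6
c(H) = 1 - H (c(H) = -(-1 + H) = 1 - H)
u(X, G) = -G/7 - X/7 (u(X, G) = -(X + G)/7 = -(G + X)/7 = -G/7 - X/7)
-1824/u(86, c(T)) = -1824/(-(1 - 1*6)/7 - 1/7*86) = -1824/(-(1 - 6)/7 - 86/7) = -1824/(-1/7*(-5) - 86/7) = -1824/(5/7 - 86/7) = -1824/(-81/7) = -1824*(-7/81) = 4256/27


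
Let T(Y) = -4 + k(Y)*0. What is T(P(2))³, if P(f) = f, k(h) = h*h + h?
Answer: -64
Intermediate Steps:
k(h) = h + h² (k(h) = h² + h = h + h²)
T(Y) = -4 (T(Y) = -4 + (Y*(1 + Y))*0 = -4 + 0 = -4)
T(P(2))³ = (-4)³ = -64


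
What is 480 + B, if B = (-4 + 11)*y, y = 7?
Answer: 529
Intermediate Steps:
B = 49 (B = (-4 + 11)*7 = 7*7 = 49)
480 + B = 480 + 49 = 529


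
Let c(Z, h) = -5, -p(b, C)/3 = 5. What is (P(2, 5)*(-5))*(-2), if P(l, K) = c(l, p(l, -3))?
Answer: -50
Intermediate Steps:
p(b, C) = -15 (p(b, C) = -3*5 = -15)
P(l, K) = -5
(P(2, 5)*(-5))*(-2) = -5*(-5)*(-2) = 25*(-2) = -50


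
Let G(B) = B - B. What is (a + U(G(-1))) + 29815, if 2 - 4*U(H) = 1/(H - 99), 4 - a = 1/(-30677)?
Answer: 362250060467/12148092 ≈ 29820.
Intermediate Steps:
a = 122709/30677 (a = 4 - 1/(-30677) = 4 - 1*(-1/30677) = 4 + 1/30677 = 122709/30677 ≈ 4.0000)
G(B) = 0
U(H) = 1/2 - 1/(4*(-99 + H)) (U(H) = 1/2 - 1/(4*(H - 99)) = 1/2 - 1/(4*(-99 + H)))
(a + U(G(-1))) + 29815 = (122709/30677 + (-199 + 2*0)/(4*(-99 + 0))) + 29815 = (122709/30677 + (1/4)*(-199 + 0)/(-99)) + 29815 = (122709/30677 + (1/4)*(-1/99)*(-199)) + 29815 = (122709/30677 + 199/396) + 29815 = 54697487/12148092 + 29815 = 362250060467/12148092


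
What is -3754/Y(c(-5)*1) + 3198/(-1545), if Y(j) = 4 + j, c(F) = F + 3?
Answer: -967721/515 ≈ -1879.1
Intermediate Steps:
c(F) = 3 + F
-3754/Y(c(-5)*1) + 3198/(-1545) = -3754/(4 + (3 - 5)*1) + 3198/(-1545) = -3754/(4 - 2*1) + 3198*(-1/1545) = -3754/(4 - 2) - 1066/515 = -3754/2 - 1066/515 = -3754*½ - 1066/515 = -1877 - 1066/515 = -967721/515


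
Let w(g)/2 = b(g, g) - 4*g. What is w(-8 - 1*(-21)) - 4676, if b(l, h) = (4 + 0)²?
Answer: -4748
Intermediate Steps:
b(l, h) = 16 (b(l, h) = 4² = 16)
w(g) = 32 - 8*g (w(g) = 2*(16 - 4*g) = 32 - 8*g)
w(-8 - 1*(-21)) - 4676 = (32 - 8*(-8 - 1*(-21))) - 4676 = (32 - 8*(-8 + 21)) - 4676 = (32 - 8*13) - 4676 = (32 - 104) - 4676 = -72 - 4676 = -4748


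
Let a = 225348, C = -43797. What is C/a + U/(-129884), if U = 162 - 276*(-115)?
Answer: -1073131787/2439091636 ≈ -0.43997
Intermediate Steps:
U = 31902 (U = 162 + 31740 = 31902)
C/a + U/(-129884) = -43797/225348 + 31902/(-129884) = -43797*1/225348 + 31902*(-1/129884) = -14599/75116 - 15951/64942 = -1073131787/2439091636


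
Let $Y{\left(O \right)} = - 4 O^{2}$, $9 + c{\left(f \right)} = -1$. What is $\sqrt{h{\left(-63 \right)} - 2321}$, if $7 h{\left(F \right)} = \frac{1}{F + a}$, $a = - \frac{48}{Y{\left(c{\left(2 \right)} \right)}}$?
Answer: $\frac{i \sqrt{70261390059}}{5502} \approx 48.177 i$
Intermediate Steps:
$c{\left(f \right)} = -10$ ($c{\left(f \right)} = -9 - 1 = -10$)
$a = \frac{3}{25}$ ($a = - \frac{48}{\left(-4\right) \left(-10\right)^{2}} = - \frac{48}{\left(-4\right) 100} = - \frac{48}{-400} = \left(-48\right) \left(- \frac{1}{400}\right) = \frac{3}{25} \approx 0.12$)
$h{\left(F \right)} = \frac{1}{7 \left(\frac{3}{25} + F\right)}$ ($h{\left(F \right)} = \frac{1}{7 \left(F + \frac{3}{25}\right)} = \frac{1}{7 \left(\frac{3}{25} + F\right)}$)
$\sqrt{h{\left(-63 \right)} - 2321} = \sqrt{\frac{25}{7 \left(3 + 25 \left(-63\right)\right)} - 2321} = \sqrt{\frac{25}{7 \left(3 - 1575\right)} - 2321} = \sqrt{\frac{25}{7 \left(-1572\right)} - 2321} = \sqrt{\frac{25}{7} \left(- \frac{1}{1572}\right) - 2321} = \sqrt{- \frac{25}{11004} - 2321} = \sqrt{- \frac{25540309}{11004}} = \frac{i \sqrt{70261390059}}{5502}$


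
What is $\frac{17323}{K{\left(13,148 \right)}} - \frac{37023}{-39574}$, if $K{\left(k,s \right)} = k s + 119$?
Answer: $\frac{761178391}{80849682} \approx 9.4147$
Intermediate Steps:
$K{\left(k,s \right)} = 119 + k s$
$\frac{17323}{K{\left(13,148 \right)}} - \frac{37023}{-39574} = \frac{17323}{119 + 13 \cdot 148} - \frac{37023}{-39574} = \frac{17323}{119 + 1924} - - \frac{37023}{39574} = \frac{17323}{2043} + \frac{37023}{39574} = \frac{761178391}{80849682}$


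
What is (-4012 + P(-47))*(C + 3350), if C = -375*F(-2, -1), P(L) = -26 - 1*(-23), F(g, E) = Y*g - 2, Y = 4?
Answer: -28506500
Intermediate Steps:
F(g, E) = -2 + 4*g (F(g, E) = 4*g - 2 = -2 + 4*g)
P(L) = -3 (P(L) = -26 + 23 = -3)
C = 3750 (C = -375*(-2 + 4*(-2)) = -375*(-2 - 8) = -375*(-10) = 3750)
(-4012 + P(-47))*(C + 3350) = (-4012 - 3)*(3750 + 3350) = -4015*7100 = -28506500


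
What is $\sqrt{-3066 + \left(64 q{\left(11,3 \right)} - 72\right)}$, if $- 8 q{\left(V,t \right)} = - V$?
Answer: $5 i \sqrt{122} \approx 55.227 i$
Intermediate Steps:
$q{\left(V,t \right)} = \frac{V}{8}$ ($q{\left(V,t \right)} = - \frac{\left(-1\right) V}{8} = \frac{V}{8}$)
$\sqrt{-3066 + \left(64 q{\left(11,3 \right)} - 72\right)} = \sqrt{-3066 + \left(64 \cdot \frac{1}{8} \cdot 11 - 72\right)} = \sqrt{-3066 + \left(64 \cdot \frac{11}{8} + \left(\left(-22 + \left(-18 + 4\right)\right) - 36\right)\right)} = \sqrt{-3066 + \left(88 - 72\right)} = \sqrt{-3066 + 16} = \sqrt{-3050} = 5 i \sqrt{122}$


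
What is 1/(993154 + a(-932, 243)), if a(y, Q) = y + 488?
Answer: 1/992710 ≈ 1.0073e-6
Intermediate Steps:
a(y, Q) = 488 + y
1/(993154 + a(-932, 243)) = 1/(993154 + (488 - 932)) = 1/(993154 - 444) = 1/992710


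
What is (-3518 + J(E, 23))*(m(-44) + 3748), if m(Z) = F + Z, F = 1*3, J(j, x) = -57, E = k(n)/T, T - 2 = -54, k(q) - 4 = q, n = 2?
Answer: -13252525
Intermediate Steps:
k(q) = 4 + q
T = -52 (T = 2 - 54 = -52)
E = -3/26 (E = (4 + 2)/(-52) = 6*(-1/52) = -3/26 ≈ -0.11538)
F = 3
m(Z) = 3 + Z
(-3518 + J(E, 23))*(m(-44) + 3748) = (-3518 - 57)*((3 - 44) + 3748) = -3575*(-41 + 3748) = -3575*3707 = -13252525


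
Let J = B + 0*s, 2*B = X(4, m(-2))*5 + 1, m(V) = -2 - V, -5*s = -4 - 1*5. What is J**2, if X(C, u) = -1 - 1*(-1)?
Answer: 1/4 ≈ 0.25000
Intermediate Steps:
s = 9/5 (s = -(-4 - 1*5)/5 = -(-4 - 5)/5 = -1/5*(-9) = 9/5 ≈ 1.8000)
X(C, u) = 0 (X(C, u) = -1 + 1 = 0)
B = 1/2 (B = (0*5 + 1)/2 = (0 + 1)/2 = (1/2)*1 = 1/2 ≈ 0.50000)
J = 1/2 (J = 1/2 + 0*(9/5) = 1/2 + 0 = 1/2 ≈ 0.50000)
J**2 = (1/2)**2 = 1/4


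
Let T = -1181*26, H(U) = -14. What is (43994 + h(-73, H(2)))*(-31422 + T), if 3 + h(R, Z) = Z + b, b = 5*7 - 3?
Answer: -2734191152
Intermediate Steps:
T = -30706
b = 32 (b = 35 - 3 = 32)
h(R, Z) = 29 + Z (h(R, Z) = -3 + (Z + 32) = -3 + (32 + Z) = 29 + Z)
(43994 + h(-73, H(2)))*(-31422 + T) = (43994 + (29 - 14))*(-31422 - 30706) = (43994 + 15)*(-62128) = 44009*(-62128) = -2734191152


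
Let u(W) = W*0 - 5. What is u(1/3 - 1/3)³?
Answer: -125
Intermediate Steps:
u(W) = -5 (u(W) = 0 - 5 = -5)
u(1/3 - 1/3)³ = (-5)³ = -125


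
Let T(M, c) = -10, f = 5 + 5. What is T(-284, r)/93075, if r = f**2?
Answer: -2/18615 ≈ -0.00010744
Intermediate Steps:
f = 10
r = 100 (r = 10**2 = 100)
T(-284, r)/93075 = -10/93075 = -10*1/93075 = -2/18615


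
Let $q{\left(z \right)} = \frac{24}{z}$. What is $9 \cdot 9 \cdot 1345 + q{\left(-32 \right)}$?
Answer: $\frac{435777}{4} \approx 1.0894 \cdot 10^{5}$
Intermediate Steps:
$9 \cdot 9 \cdot 1345 + q{\left(-32 \right)} = 9 \cdot 9 \cdot 1345 + \frac{24}{-32} = 81 \cdot 1345 + 24 \left(- \frac{1}{32}\right) = 108945 - \frac{3}{4} = \frac{435777}{4}$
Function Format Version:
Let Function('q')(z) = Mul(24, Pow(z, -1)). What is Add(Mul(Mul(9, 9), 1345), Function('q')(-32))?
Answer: Rational(435777, 4) ≈ 1.0894e+5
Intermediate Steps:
Add(Mul(Mul(9, 9), 1345), Function('q')(-32)) = Add(Mul(Mul(9, 9), 1345), Mul(24, Pow(-32, -1))) = Add(Mul(81, 1345), Mul(24, Rational(-1, 32))) = Add(108945, Rational(-3, 4)) = Rational(435777, 4)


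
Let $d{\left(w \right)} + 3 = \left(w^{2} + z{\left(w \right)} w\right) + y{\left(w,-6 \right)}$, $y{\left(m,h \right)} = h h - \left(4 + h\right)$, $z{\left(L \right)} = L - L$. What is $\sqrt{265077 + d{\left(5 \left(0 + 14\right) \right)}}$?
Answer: $2 \sqrt{67503} \approx 519.63$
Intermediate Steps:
$z{\left(L \right)} = 0$
$y{\left(m,h \right)} = -4 + h^{2} - h$ ($y{\left(m,h \right)} = h^{2} - \left(4 + h\right) = -4 + h^{2} - h$)
$d{\left(w \right)} = 35 + w^{2}$ ($d{\left(w \right)} = -3 + \left(\left(w^{2} + 0 w\right) - \left(-2 - 36\right)\right) = -3 + \left(\left(w^{2} + 0\right) + \left(-4 + 36 + 6\right)\right) = -3 + \left(w^{2} + 38\right) = -3 + \left(38 + w^{2}\right) = 35 + w^{2}$)
$\sqrt{265077 + d{\left(5 \left(0 + 14\right) \right)}} = \sqrt{265077 + \left(35 + \left(5 \left(0 + 14\right)\right)^{2}\right)} = \sqrt{265077 + \left(35 + \left(5 \cdot 14\right)^{2}\right)} = \sqrt{265077 + \left(35 + 70^{2}\right)} = \sqrt{265077 + \left(35 + 4900\right)} = \sqrt{265077 + 4935} = \sqrt{270012} = 2 \sqrt{67503}$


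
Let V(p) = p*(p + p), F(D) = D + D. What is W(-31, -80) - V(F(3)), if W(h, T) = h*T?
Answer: 2408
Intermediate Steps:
F(D) = 2*D
V(p) = 2*p**2 (V(p) = p*(2*p) = 2*p**2)
W(h, T) = T*h
W(-31, -80) - V(F(3)) = -80*(-31) - 2*(2*3)**2 = 2480 - 2*6**2 = 2480 - 2*36 = 2480 - 1*72 = 2480 - 72 = 2408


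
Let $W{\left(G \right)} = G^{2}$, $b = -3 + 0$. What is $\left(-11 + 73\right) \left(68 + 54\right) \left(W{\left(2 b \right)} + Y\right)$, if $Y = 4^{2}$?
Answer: $393328$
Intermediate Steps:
$Y = 16$
$b = -3$
$\left(-11 + 73\right) \left(68 + 54\right) \left(W{\left(2 b \right)} + Y\right) = \left(-11 + 73\right) \left(68 + 54\right) \left(\left(2 \left(-3\right)\right)^{2} + 16\right) = 62 \cdot 122 \left(\left(-6\right)^{2} + 16\right) = 7564 \left(36 + 16\right) = 7564 \cdot 52 = 393328$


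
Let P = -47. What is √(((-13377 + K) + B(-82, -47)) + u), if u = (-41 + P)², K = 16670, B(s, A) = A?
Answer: √10990 ≈ 104.83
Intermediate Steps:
u = 7744 (u = (-41 - 47)² = (-88)² = 7744)
√(((-13377 + K) + B(-82, -47)) + u) = √(((-13377 + 16670) - 47) + 7744) = √((3293 - 47) + 7744) = √(3246 + 7744) = √10990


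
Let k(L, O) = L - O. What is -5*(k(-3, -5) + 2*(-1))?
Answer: 0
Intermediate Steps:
-5*(k(-3, -5) + 2*(-1)) = -5*((-3 - 1*(-5)) + 2*(-1)) = -5*((-3 + 5) - 2) = -5*(2 - 2) = -5*0 = 0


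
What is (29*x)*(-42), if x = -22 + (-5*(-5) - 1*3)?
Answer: 0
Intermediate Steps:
x = 0 (x = -22 + (25 - 3) = -22 + 22 = 0)
(29*x)*(-42) = (29*0)*(-42) = 0*(-42) = 0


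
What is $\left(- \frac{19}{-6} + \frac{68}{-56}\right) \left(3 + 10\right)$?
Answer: $\frac{533}{21} \approx 25.381$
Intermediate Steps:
$\left(- \frac{19}{-6} + \frac{68}{-56}\right) \left(3 + 10\right) = \left(\left(-19\right) \left(- \frac{1}{6}\right) + 68 \left(- \frac{1}{56}\right)\right) 13 = \left(\frac{19}{6} - \frac{17}{14}\right) 13 = \frac{41}{21} \cdot 13 = \frac{533}{21}$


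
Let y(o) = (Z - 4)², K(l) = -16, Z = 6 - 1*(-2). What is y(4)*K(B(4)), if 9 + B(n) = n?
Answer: -256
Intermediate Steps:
Z = 8 (Z = 6 + 2 = 8)
B(n) = -9 + n
y(o) = 16 (y(o) = (8 - 4)² = 4² = 16)
y(4)*K(B(4)) = 16*(-16) = -256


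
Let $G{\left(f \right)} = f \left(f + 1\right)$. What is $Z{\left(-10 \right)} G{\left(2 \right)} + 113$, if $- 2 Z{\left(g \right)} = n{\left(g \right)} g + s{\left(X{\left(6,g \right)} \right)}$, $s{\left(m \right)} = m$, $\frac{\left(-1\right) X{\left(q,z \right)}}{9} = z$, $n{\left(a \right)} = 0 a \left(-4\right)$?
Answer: $-157$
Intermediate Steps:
$n{\left(a \right)} = 0$ ($n{\left(a \right)} = 0 \left(-4\right) = 0$)
$X{\left(q,z \right)} = - 9 z$
$G{\left(f \right)} = f \left(1 + f\right)$
$Z{\left(g \right)} = \frac{9 g}{2}$ ($Z{\left(g \right)} = - \frac{0 g - 9 g}{2} = - \frac{0 - 9 g}{2} = - \frac{\left(-9\right) g}{2} = \frac{9 g}{2}$)
$Z{\left(-10 \right)} G{\left(2 \right)} + 113 = \frac{9}{2} \left(-10\right) 2 \left(1 + 2\right) + 113 = - 45 \cdot 2 \cdot 3 + 113 = \left(-45\right) 6 + 113 = -270 + 113 = -157$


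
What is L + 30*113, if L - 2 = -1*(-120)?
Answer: 3512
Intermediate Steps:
L = 122 (L = 2 - 1*(-120) = 2 + 120 = 122)
L + 30*113 = 122 + 30*113 = 122 + 3390 = 3512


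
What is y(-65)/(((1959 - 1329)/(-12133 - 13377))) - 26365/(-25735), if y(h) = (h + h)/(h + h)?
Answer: -12797798/324261 ≈ -39.468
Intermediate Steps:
y(h) = 1 (y(h) = (2*h)/((2*h)) = (2*h)*(1/(2*h)) = 1)
y(-65)/(((1959 - 1329)/(-12133 - 13377))) - 26365/(-25735) = 1/((1959 - 1329)/(-12133 - 13377)) - 26365/(-25735) = 1/(630/(-25510)) - 26365*(-1/25735) = 1/(630*(-1/25510)) + 5273/5147 = 1/(-63/2551) + 5273/5147 = 1*(-2551/63) + 5273/5147 = -2551/63 + 5273/5147 = -12797798/324261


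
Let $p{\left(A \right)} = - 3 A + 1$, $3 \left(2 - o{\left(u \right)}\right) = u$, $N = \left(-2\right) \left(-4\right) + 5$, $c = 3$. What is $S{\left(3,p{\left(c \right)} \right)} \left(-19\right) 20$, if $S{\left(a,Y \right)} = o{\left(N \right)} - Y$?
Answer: $- \frac{6460}{3} \approx -2153.3$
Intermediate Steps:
$N = 13$ ($N = 8 + 5 = 13$)
$o{\left(u \right)} = 2 - \frac{u}{3}$
$p{\left(A \right)} = 1 - 3 A$
$S{\left(a,Y \right)} = - \frac{7}{3} - Y$ ($S{\left(a,Y \right)} = \left(2 - \frac{13}{3}\right) - Y = - \frac{7}{3} - Y$)
$S{\left(3,p{\left(c \right)} \right)} \left(-19\right) 20 = \left(- \frac{7}{3} - \left(1 - 9\right)\right) \left(-19\right) 20 = \left(- \frac{7}{3} - -8\right) \left(-19\right) 20 = \left(- \frac{7}{3} + 8\right) \left(-19\right) 20 = \frac{17}{3} \left(-19\right) 20 = \left(- \frac{323}{3}\right) 20 = - \frac{6460}{3}$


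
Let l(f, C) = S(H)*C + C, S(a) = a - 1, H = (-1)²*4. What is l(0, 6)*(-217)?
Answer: -5208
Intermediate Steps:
H = 4 (H = 1*4 = 4)
S(a) = -1 + a
l(f, C) = 4*C (l(f, C) = (-1 + 4)*C + C = 3*C + C = 4*C)
l(0, 6)*(-217) = (4*6)*(-217) = 24*(-217) = -5208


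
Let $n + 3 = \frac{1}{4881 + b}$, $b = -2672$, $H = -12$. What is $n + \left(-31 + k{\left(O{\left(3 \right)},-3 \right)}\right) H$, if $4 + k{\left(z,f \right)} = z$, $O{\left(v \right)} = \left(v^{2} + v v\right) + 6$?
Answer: $\frac{284962}{2209} \approx 129.0$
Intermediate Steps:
$O{\left(v \right)} = 6 + 2 v^{2}$ ($O{\left(v \right)} = \left(v^{2} + v^{2}\right) + 6 = 2 v^{2} + 6 = 6 + 2 v^{2}$)
$k{\left(z,f \right)} = -4 + z$
$n = - \frac{6626}{2209}$ ($n = -3 + \frac{1}{4881 - 2672} = -3 + \frac{1}{2209} = - \frac{6626}{2209} \approx -2.9995$)
$n + \left(-31 + k{\left(O{\left(3 \right)},-3 \right)}\right) H = - \frac{6626}{2209} + \left(-31 + \left(-4 + \left(6 + 2 \cdot 3^{2}\right)\right)\right) \left(-12\right) = - \frac{6626}{2209} + \left(-31 + \left(-4 + \left(6 + 2 \cdot 9\right)\right)\right) \left(-12\right) = - \frac{6626}{2209} + \left(-31 + \left(-4 + \left(6 + 18\right)\right)\right) \left(-12\right) = - \frac{6626}{2209} + \left(-31 + \left(-4 + 24\right)\right) \left(-12\right) = - \frac{6626}{2209} + \left(-31 + 20\right) \left(-12\right) = - \frac{6626}{2209} - -132 = - \frac{6626}{2209} + 132 = \frac{284962}{2209}$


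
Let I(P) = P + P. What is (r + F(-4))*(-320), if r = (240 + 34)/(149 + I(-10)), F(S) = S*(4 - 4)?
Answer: -87680/129 ≈ -679.69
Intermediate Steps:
I(P) = 2*P
F(S) = 0 (F(S) = S*0 = 0)
r = 274/129 (r = (240 + 34)/(149 + 2*(-10)) = 274/(149 - 20) = 274/129 ≈ 2.1240)
(r + F(-4))*(-320) = (274/129 + 0)*(-320) = (274/129)*(-320) = -87680/129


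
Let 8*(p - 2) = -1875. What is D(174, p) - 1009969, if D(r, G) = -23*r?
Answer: -1013971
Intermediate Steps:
p = -1859/8 (p = 2 + (⅛)*(-1875) = 2 - 1875/8 = -1859/8 ≈ -232.38)
D(174, p) - 1009969 = -23*174 - 1009969 = -4002 - 1009969 = -1013971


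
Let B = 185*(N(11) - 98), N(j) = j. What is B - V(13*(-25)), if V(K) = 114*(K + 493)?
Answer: -35247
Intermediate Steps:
V(K) = 56202 + 114*K (V(K) = 114*(493 + K) = 56202 + 114*K)
B = -16095 (B = 185*(11 - 98) = 185*(-87) = -16095)
B - V(13*(-25)) = -16095 - (56202 + 114*(13*(-25))) = -16095 - (56202 + 114*(-325)) = -16095 - (56202 - 37050) = -16095 - 1*19152 = -16095 - 19152 = -35247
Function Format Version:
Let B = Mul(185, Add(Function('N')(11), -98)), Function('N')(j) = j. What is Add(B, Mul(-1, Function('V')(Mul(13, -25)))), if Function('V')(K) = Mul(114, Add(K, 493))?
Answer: -35247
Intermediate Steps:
Function('V')(K) = Add(56202, Mul(114, K)) (Function('V')(K) = Mul(114, Add(493, K)) = Add(56202, Mul(114, K)))
B = -16095 (B = Mul(185, Add(11, -98)) = Mul(185, -87) = -16095)
Add(B, Mul(-1, Function('V')(Mul(13, -25)))) = Add(-16095, Mul(-1, Add(56202, Mul(114, Mul(13, -25))))) = Add(-16095, Mul(-1, Add(56202, Mul(114, -325)))) = Add(-16095, Mul(-1, Add(56202, -37050))) = Add(-16095, Mul(-1, 19152)) = Add(-16095, -19152) = -35247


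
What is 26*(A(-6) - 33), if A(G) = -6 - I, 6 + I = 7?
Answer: -1040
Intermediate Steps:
I = 1 (I = -6 + 7 = 1)
A(G) = -7 (A(G) = -6 - 1*1 = -6 - 1 = -7)
26*(A(-6) - 33) = 26*(-7 - 33) = 26*(-40) = -1040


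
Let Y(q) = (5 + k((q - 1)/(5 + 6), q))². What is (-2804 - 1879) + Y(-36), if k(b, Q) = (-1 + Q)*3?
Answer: 6553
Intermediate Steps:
k(b, Q) = -3 + 3*Q
Y(q) = (2 + 3*q)² (Y(q) = (5 + (-3 + 3*q))² = (2 + 3*q)²)
(-2804 - 1879) + Y(-36) = (-2804 - 1879) + (2 + 3*(-36))² = -4683 + (2 - 108)² = -4683 + (-106)² = -4683 + 11236 = 6553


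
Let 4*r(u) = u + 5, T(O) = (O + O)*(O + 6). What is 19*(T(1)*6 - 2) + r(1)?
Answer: 3119/2 ≈ 1559.5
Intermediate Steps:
T(O) = 2*O*(6 + O) (T(O) = (2*O)*(6 + O) = 2*O*(6 + O))
r(u) = 5/4 + u/4 (r(u) = (u + 5)/4 = (5 + u)/4 = 5/4 + u/4)
19*(T(1)*6 - 2) + r(1) = 19*((2*1*(6 + 1))*6 - 2) + (5/4 + (¼)*1) = 19*((2*1*7)*6 - 2) + (5/4 + ¼) = 19*(14*6 - 2) + 3/2 = 19*(84 - 2) + 3/2 = 19*82 + 3/2 = 1558 + 3/2 = 3119/2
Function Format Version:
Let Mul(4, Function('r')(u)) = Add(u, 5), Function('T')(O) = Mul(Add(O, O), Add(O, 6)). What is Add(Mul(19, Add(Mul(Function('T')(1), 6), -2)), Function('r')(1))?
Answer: Rational(3119, 2) ≈ 1559.5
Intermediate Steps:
Function('T')(O) = Mul(2, O, Add(6, O)) (Function('T')(O) = Mul(Mul(2, O), Add(6, O)) = Mul(2, O, Add(6, O)))
Function('r')(u) = Add(Rational(5, 4), Mul(Rational(1, 4), u)) (Function('r')(u) = Mul(Rational(1, 4), Add(u, 5)) = Mul(Rational(1, 4), Add(5, u)) = Add(Rational(5, 4), Mul(Rational(1, 4), u)))
Add(Mul(19, Add(Mul(Function('T')(1), 6), -2)), Function('r')(1)) = Add(Mul(19, Add(Mul(Mul(2, 1, Add(6, 1)), 6), -2)), Add(Rational(5, 4), Mul(Rational(1, 4), 1))) = Add(Mul(19, Add(Mul(Mul(2, 1, 7), 6), -2)), Add(Rational(5, 4), Rational(1, 4))) = Add(Mul(19, Add(Mul(14, 6), -2)), Rational(3, 2)) = Add(Mul(19, Add(84, -2)), Rational(3, 2)) = Add(Mul(19, 82), Rational(3, 2)) = Add(1558, Rational(3, 2)) = Rational(3119, 2)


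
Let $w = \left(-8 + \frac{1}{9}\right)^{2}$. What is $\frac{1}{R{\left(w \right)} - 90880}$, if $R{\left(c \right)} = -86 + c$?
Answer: $- \frac{81}{7363205} \approx -1.1001 \cdot 10^{-5}$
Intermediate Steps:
$w = \frac{5041}{81}$ ($w = \left(-8 + \frac{1}{9}\right)^{2} = \left(- \frac{71}{9}\right)^{2} = \frac{5041}{81} \approx 62.235$)
$\frac{1}{R{\left(w \right)} - 90880} = \frac{1}{\left(-86 + \frac{5041}{81}\right) - 90880} = \frac{1}{- \frac{1925}{81} - 90880} = \frac{1}{- \frac{7363205}{81}} = - \frac{81}{7363205}$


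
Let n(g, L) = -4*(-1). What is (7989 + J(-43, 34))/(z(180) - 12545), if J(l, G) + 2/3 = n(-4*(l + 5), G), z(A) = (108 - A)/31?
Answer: -743287/1166901 ≈ -0.63698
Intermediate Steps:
n(g, L) = 4
z(A) = 108/31 - A/31 (z(A) = (108 - A)*(1/31) = 108/31 - A/31)
J(l, G) = 10/3 (J(l, G) = -⅔ + 4 = 10/3)
(7989 + J(-43, 34))/(z(180) - 12545) = (7989 + 10/3)/((108/31 - 1/31*180) - 12545) = 23977/(3*((108/31 - 180/31) - 12545)) = 23977/(3*(-72/31 - 12545)) = 23977/(3*(-388967/31)) = (23977/3)*(-31/388967) = -743287/1166901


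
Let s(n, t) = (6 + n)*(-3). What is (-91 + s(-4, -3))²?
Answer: 9409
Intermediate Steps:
s(n, t) = -18 - 3*n
(-91 + s(-4, -3))² = (-91 + (-18 - 3*(-4)))² = (-91 + (-18 + 12))² = (-91 - 6)² = (-97)² = 9409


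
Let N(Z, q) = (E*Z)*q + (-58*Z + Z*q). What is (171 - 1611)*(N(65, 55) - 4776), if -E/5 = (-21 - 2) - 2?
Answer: -636341760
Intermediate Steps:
E = 125 (E = -5*((-21 - 2) - 2) = -5*(-23 - 2) = -5*(-25) = 125)
N(Z, q) = -58*Z + 126*Z*q (N(Z, q) = (125*Z)*q + (-58*Z + Z*q) = 125*Z*q + (-58*Z + Z*q) = -58*Z + 126*Z*q)
(171 - 1611)*(N(65, 55) - 4776) = (171 - 1611)*(2*65*(-29 + 63*55) - 4776) = -1440*(2*65*(-29 + 3465) - 4776) = -1440*(2*65*3436 - 4776) = -1440*(446680 - 4776) = -1440*441904 = -636341760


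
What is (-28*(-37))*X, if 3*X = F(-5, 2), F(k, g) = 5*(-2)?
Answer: -10360/3 ≈ -3453.3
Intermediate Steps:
F(k, g) = -10
X = -10/3 (X = (⅓)*(-10) = -10/3 ≈ -3.3333)
(-28*(-37))*X = -28*(-37)*(-10/3) = 1036*(-10/3) = -10360/3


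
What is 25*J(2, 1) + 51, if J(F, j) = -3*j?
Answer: -24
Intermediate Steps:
25*J(2, 1) + 51 = 25*(-3*1) + 51 = 25*(-3) + 51 = -75 + 51 = -24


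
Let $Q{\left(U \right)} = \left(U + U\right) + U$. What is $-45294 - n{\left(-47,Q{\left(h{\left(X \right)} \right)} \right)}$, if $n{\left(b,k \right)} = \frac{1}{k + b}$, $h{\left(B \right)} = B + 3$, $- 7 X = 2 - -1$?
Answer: $- \frac{12455843}{275} \approx -45294.0$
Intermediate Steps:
$X = - \frac{3}{7}$ ($X = - \frac{2 - -1}{7} = - \frac{2 + 1}{7} = \left(- \frac{1}{7}\right) 3 = - \frac{3}{7} \approx -0.42857$)
$h{\left(B \right)} = 3 + B$
$Q{\left(U \right)} = 3 U$ ($Q{\left(U \right)} = 2 U + U = 3 U$)
$n{\left(b,k \right)} = \frac{1}{b + k}$
$-45294 - n{\left(-47,Q{\left(h{\left(X \right)} \right)} \right)} = -45294 - \frac{1}{-47 + 3 \left(3 - \frac{3}{7}\right)} = -45294 - \frac{1}{-47 + 3 \cdot \frac{18}{7}} = -45294 - \frac{1}{-47 + \frac{54}{7}} = -45294 - \frac{1}{- \frac{275}{7}} = -45294 - - \frac{7}{275} = -45294 + \frac{7}{275} = - \frac{12455843}{275}$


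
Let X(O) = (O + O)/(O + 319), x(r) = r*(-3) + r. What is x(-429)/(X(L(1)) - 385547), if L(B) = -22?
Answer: -2106/946343 ≈ -0.0022254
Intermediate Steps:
x(r) = -2*r (x(r) = -3*r + r = -2*r)
X(O) = 2*O/(319 + O) (X(O) = (2*O)/(319 + O) = 2*O/(319 + O))
x(-429)/(X(L(1)) - 385547) = (-2*(-429))/(2*(-22)/(319 - 22) - 385547) = 858/(2*(-22)/297 - 385547) = 858/(2*(-22)*(1/297) - 385547) = 858/(-4/27 - 385547) = 858/(-10409773/27) = 858*(-27/10409773) = -2106/946343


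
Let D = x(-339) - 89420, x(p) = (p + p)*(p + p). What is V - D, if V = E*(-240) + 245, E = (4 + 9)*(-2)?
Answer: -363779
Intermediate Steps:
E = -26 (E = 13*(-2) = -26)
x(p) = 4*p**2 (x(p) = (2*p)*(2*p) = 4*p**2)
V = 6485 (V = -26*(-240) + 245 = 6240 + 245 = 6485)
D = 370264 (D = 4*(-339)**2 - 89420 = 4*114921 - 89420 = 459684 - 89420 = 370264)
V - D = 6485 - 1*370264 = 6485 - 370264 = -363779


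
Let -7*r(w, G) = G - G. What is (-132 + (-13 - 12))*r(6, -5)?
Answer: 0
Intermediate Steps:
r(w, G) = 0 (r(w, G) = -(G - G)/7 = -1/7*0 = 0)
(-132 + (-13 - 12))*r(6, -5) = (-132 + (-13 - 12))*0 = (-132 - 25)*0 = -157*0 = 0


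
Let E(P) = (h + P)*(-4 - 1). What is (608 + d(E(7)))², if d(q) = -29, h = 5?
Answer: 335241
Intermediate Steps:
E(P) = -25 - 5*P (E(P) = (5 + P)*(-4 - 1) = (5 + P)*(-5) = -25 - 5*P)
(608 + d(E(7)))² = (608 - 29)² = 579² = 335241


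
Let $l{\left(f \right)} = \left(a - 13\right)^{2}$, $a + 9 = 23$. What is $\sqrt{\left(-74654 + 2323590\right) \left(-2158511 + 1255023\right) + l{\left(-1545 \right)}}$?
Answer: $i \sqrt{2031886688767} \approx 1.4254 \cdot 10^{6} i$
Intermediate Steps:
$a = 14$ ($a = -9 + 23 = 14$)
$l{\left(f \right)} = 1$ ($l{\left(f \right)} = \left(14 - 13\right)^{2} = 1^{2} = 1$)
$\sqrt{\left(-74654 + 2323590\right) \left(-2158511 + 1255023\right) + l{\left(-1545 \right)}} = \sqrt{\left(-74654 + 2323590\right) \left(-2158511 + 1255023\right) + 1} = \sqrt{2248936 \left(-903488\right) + 1} = \sqrt{-2031886688768 + 1} = \sqrt{-2031886688767} = i \sqrt{2031886688767}$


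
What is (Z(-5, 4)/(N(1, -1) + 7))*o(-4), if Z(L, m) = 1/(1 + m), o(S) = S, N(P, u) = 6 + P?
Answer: -2/35 ≈ -0.057143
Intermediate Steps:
(Z(-5, 4)/(N(1, -1) + 7))*o(-4) = (1/((1 + 4)*((6 + 1) + 7)))*(-4) = (1/(5*(7 + 7)))*(-4) = ((⅕)/14)*(-4) = ((⅕)*(1/14))*(-4) = (1/70)*(-4) = -2/35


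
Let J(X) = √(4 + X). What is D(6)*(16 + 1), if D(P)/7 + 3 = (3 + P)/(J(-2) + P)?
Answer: -168 - 63*√2/2 ≈ -212.55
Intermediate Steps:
D(P) = -21 + 7*(3 + P)/(P + √2) (D(P) = -21 + 7*((3 + P)/(√(4 - 2) + P)) = -21 + 7*((3 + P)/(√2 + P)) = -21 + 7*((3 + P)/(P + √2)) = -21 + 7*(3 + P)/(P + √2))
D(6)*(16 + 1) = (7*(3 - 3*√2 - 2*6)/(6 + √2))*(16 + 1) = (7*(3 - 3*√2 - 12)/(6 + √2))*17 = (7*(-9 - 3*√2)/(6 + √2))*17 = 119*(-9 - 3*√2)/(6 + √2)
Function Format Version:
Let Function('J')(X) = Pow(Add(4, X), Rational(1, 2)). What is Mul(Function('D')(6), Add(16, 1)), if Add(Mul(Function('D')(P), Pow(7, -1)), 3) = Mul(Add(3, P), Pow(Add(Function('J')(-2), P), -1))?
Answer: Add(-168, Mul(Rational(-63, 2), Pow(2, Rational(1, 2)))) ≈ -212.55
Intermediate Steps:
Function('D')(P) = Add(-21, Mul(7, Pow(Add(P, Pow(2, Rational(1, 2))), -1), Add(3, P))) (Function('D')(P) = Add(-21, Mul(7, Mul(Add(3, P), Pow(Add(Pow(Add(4, -2), Rational(1, 2)), P), -1)))) = Add(-21, Mul(7, Mul(Add(3, P), Pow(Add(Pow(2, Rational(1, 2)), P), -1)))) = Add(-21, Mul(7, Mul(Add(3, P), Pow(Add(P, Pow(2, Rational(1, 2))), -1)))) = Add(-21, Mul(7, Mul(Pow(Add(P, Pow(2, Rational(1, 2))), -1), Add(3, P)))) = Add(-21, Mul(7, Pow(Add(P, Pow(2, Rational(1, 2))), -1), Add(3, P))))
Mul(Function('D')(6), Add(16, 1)) = Mul(Mul(7, Pow(Add(6, Pow(2, Rational(1, 2))), -1), Add(3, Mul(-3, Pow(2, Rational(1, 2))), Mul(-2, 6))), Add(16, 1)) = Mul(Mul(7, Pow(Add(6, Pow(2, Rational(1, 2))), -1), Add(3, Mul(-3, Pow(2, Rational(1, 2))), -12)), 17) = Mul(Mul(7, Pow(Add(6, Pow(2, Rational(1, 2))), -1), Add(-9, Mul(-3, Pow(2, Rational(1, 2))))), 17) = Mul(119, Pow(Add(6, Pow(2, Rational(1, 2))), -1), Add(-9, Mul(-3, Pow(2, Rational(1, 2)))))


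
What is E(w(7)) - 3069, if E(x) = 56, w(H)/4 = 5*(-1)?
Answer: -3013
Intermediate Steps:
w(H) = -20 (w(H) = 4*(5*(-1)) = 4*(-5) = -20)
E(w(7)) - 3069 = 56 - 3069 = -3013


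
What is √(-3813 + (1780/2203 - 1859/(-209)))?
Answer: I*√6663408958198/41857 ≈ 61.671*I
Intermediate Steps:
√(-3813 + (1780/2203 - 1859/(-209))) = √(-3813 + (1780*(1/2203) - 1859*(-1/209))) = √(-3813 + (1780/2203 + 169/19)) = √(-3813 + 406127/41857) = √(-159194614/41857) = I*√6663408958198/41857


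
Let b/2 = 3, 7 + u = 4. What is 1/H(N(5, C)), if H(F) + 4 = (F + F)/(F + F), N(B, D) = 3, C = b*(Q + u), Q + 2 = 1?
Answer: -⅓ ≈ -0.33333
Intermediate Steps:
u = -3 (u = -7 + 4 = -3)
Q = -1 (Q = -2 + 1 = -1)
b = 6 (b = 2*3 = 6)
C = -24 (C = 6*(-1 - 3) = 6*(-4) = -24)
H(F) = -3 (H(F) = -4 + (F + F)/(F + F) = -4 + (2*F)/((2*F)) = -4 + (2*F)*(1/(2*F)) = -4 + 1 = -3)
1/H(N(5, C)) = 1/(-3) = -⅓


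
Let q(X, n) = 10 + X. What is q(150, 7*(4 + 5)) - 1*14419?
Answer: -14259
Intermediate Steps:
q(150, 7*(4 + 5)) - 1*14419 = (10 + 150) - 1*14419 = 160 - 14419 = -14259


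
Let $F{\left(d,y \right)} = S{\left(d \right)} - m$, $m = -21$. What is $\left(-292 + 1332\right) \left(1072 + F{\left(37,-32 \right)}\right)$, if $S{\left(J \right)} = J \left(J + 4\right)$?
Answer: $2714400$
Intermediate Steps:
$S{\left(J \right)} = J \left(4 + J\right)$
$F{\left(d,y \right)} = 21 + d \left(4 + d\right)$ ($F{\left(d,y \right)} = d \left(4 + d\right) - -21 = d \left(4 + d\right) + 21 = 21 + d \left(4 + d\right)$)
$\left(-292 + 1332\right) \left(1072 + F{\left(37,-32 \right)}\right) = \left(-292 + 1332\right) \left(1072 + \left(21 + 37 \left(4 + 37\right)\right)\right) = 1040 \left(1072 + \left(21 + 37 \cdot 41\right)\right) = 1040 \left(1072 + \left(21 + 1517\right)\right) = 1040 \left(1072 + 1538\right) = 1040 \cdot 2610 = 2714400$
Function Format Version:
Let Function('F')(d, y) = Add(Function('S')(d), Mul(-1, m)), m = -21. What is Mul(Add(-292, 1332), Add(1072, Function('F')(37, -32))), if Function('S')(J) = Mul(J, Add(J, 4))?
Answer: 2714400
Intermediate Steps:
Function('S')(J) = Mul(J, Add(4, J))
Function('F')(d, y) = Add(21, Mul(d, Add(4, d))) (Function('F')(d, y) = Add(Mul(d, Add(4, d)), Mul(-1, -21)) = Add(Mul(d, Add(4, d)), 21) = Add(21, Mul(d, Add(4, d))))
Mul(Add(-292, 1332), Add(1072, Function('F')(37, -32))) = Mul(Add(-292, 1332), Add(1072, Add(21, Mul(37, Add(4, 37))))) = Mul(1040, Add(1072, Add(21, Mul(37, 41)))) = Mul(1040, Add(1072, Add(21, 1517))) = Mul(1040, Add(1072, 1538)) = Mul(1040, 2610) = 2714400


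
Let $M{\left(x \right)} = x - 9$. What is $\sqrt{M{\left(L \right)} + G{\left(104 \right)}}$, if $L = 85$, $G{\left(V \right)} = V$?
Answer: $6 \sqrt{5} \approx 13.416$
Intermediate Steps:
$M{\left(x \right)} = -9 + x$
$\sqrt{M{\left(L \right)} + G{\left(104 \right)}} = \sqrt{\left(-9 + 85\right) + 104} = \sqrt{76 + 104} = \sqrt{180} = 6 \sqrt{5}$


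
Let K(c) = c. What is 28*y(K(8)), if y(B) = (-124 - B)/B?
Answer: -462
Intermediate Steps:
y(B) = (-124 - B)/B
28*y(K(8)) = 28*((-124 - 1*8)/8) = 28*((-124 - 8)/8) = 28*((1/8)*(-132)) = 28*(-33/2) = -462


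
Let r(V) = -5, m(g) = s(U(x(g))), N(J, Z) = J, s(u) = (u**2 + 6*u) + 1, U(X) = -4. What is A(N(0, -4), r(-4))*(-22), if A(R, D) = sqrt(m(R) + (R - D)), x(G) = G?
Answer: -22*I*sqrt(2) ≈ -31.113*I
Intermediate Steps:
s(u) = 1 + u**2 + 6*u
m(g) = -7 (m(g) = 1 + (-4)**2 + 6*(-4) = 1 + 16 - 24 = -7)
A(R, D) = sqrt(-7 + R - D) (A(R, D) = sqrt(-7 + (R - D)) = sqrt(-7 + R - D))
A(N(0, -4), r(-4))*(-22) = sqrt(-7 + 0 - 1*(-5))*(-22) = sqrt(-7 + 0 + 5)*(-22) = sqrt(-2)*(-22) = (I*sqrt(2))*(-22) = -22*I*sqrt(2)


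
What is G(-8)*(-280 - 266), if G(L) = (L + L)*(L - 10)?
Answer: -157248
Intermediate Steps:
G(L) = 2*L*(-10 + L) (G(L) = (2*L)*(-10 + L) = 2*L*(-10 + L))
G(-8)*(-280 - 266) = (2*(-8)*(-10 - 8))*(-280 - 266) = (2*(-8)*(-18))*(-546) = 288*(-546) = -157248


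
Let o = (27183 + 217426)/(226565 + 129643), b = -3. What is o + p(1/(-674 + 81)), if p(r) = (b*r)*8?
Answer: 153602129/211231344 ≈ 0.72717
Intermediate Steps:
o = 244609/356208 ≈ 0.68670
p(r) = -24*r (p(r) = -3*r*8 = -24*r)
o + p(1/(-674 + 81)) = 244609/356208 - 24/(-674 + 81) = 244609/356208 - 24/(-593) = 244609/356208 - 24*(-1/593) = 244609/356208 + 24/593 = 153602129/211231344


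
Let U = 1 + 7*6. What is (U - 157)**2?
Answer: 12996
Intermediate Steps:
U = 43 (U = 1 + 42 = 43)
(U - 157)**2 = (43 - 157)**2 = (-114)**2 = 12996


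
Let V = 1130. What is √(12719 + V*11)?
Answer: √25149 ≈ 158.58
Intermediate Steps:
√(12719 + V*11) = √(12719 + 1130*11) = √(12719 + 12430) = √25149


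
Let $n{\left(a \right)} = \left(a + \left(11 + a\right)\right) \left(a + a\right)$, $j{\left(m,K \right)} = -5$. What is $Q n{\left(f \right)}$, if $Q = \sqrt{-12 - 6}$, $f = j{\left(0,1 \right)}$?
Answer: $- 30 i \sqrt{2} \approx - 42.426 i$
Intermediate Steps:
$f = -5$
$n{\left(a \right)} = 2 a \left(11 + 2 a\right)$ ($n{\left(a \right)} = \left(11 + 2 a\right) 2 a = 2 a \left(11 + 2 a\right)$)
$Q = 3 i \sqrt{2}$ ($Q = \sqrt{-18} = 3 i \sqrt{2} \approx 4.2426 i$)
$Q n{\left(f \right)} = 3 i \sqrt{2} \cdot 2 \left(-5\right) \left(11 + 2 \left(-5\right)\right) = 3 i \sqrt{2} \cdot 2 \left(-5\right) \left(11 - 10\right) = 3 i \sqrt{2} \cdot 2 \left(-5\right) 1 = 3 i \sqrt{2} \left(-10\right) = - 30 i \sqrt{2}$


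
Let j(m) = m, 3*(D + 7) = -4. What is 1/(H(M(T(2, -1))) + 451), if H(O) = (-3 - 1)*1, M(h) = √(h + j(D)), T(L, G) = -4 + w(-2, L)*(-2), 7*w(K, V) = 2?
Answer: 1/447 ≈ 0.0022371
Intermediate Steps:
D = -25/3 (D = -7 + (⅓)*(-4) = -7 - 4/3 = -25/3 ≈ -8.3333)
w(K, V) = 2/7 (w(K, V) = (⅐)*2 = 2/7)
T(L, G) = -32/7 (T(L, G) = -4 + (2/7)*(-2) = -4 - 4/7 = -32/7)
M(h) = √(-25/3 + h) (M(h) = √(h - 25/3) = √(-25/3 + h))
H(O) = -4 (H(O) = -4*1 = -4)
1/(H(M(T(2, -1))) + 451) = 1/(-4 + 451) = 1/447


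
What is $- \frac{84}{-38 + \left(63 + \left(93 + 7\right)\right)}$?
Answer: $- \frac{84}{125} \approx -0.672$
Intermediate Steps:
$- \frac{84}{-38 + \left(63 + \left(93 + 7\right)\right)} = - \frac{84}{-38 + \left(63 + 100\right)} = - \frac{84}{-38 + 163} = - \frac{84}{125}$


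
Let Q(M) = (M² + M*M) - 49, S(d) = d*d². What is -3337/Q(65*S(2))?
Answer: -3337/540751 ≈ -0.0061710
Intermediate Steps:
S(d) = d³
Q(M) = -49 + 2*M² (Q(M) = (M² + M²) - 49 = 2*M² - 49 = -49 + 2*M²)
-3337/Q(65*S(2)) = -3337/(-49 + 2*(65*2³)²) = -3337/(-49 + 2*(65*8)²) = -3337/(-49 + 2*520²) = -3337/(-49 + 2*270400) = -3337/(-49 + 540800) = -3337/540751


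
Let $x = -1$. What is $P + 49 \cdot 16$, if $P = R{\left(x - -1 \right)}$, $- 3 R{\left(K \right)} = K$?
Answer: $784$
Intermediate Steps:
$R{\left(K \right)} = - \frac{K}{3}$
$P = 0$ ($P = - \frac{-1 - -1}{3} = - \frac{-1 + 1}{3} = \left(- \frac{1}{3}\right) 0 = 0$)
$P + 49 \cdot 16 = 0 + 49 \cdot 16 = 0 + 784 = 784$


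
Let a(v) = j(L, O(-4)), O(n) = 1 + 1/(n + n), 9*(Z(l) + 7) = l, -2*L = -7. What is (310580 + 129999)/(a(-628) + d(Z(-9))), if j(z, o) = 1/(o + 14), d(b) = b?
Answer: -52428901/944 ≈ -55539.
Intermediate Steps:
L = 7/2 (L = -1/2*(-7) = 7/2 ≈ 3.5000)
Z(l) = -7 + l/9
O(n) = 1 + 1/(2*n)
j(z, o) = 1/(14 + o)
a(v) = 8/119 (a(v) = 1/(14 + (1/2 - 4)/(-4)) = 1/(14 - 1/4*(-7/2)) = 1/(14 + 7/8) = 1/(119/8) = 8/119)
(310580 + 129999)/(a(-628) + d(Z(-9))) = (310580 + 129999)/(8/119 + (-7 + (1/9)*(-9))) = 440579/(8/119 + (-7 - 1)) = 440579/(8/119 - 8) = 440579/(-944/119) = 440579*(-119/944) = -52428901/944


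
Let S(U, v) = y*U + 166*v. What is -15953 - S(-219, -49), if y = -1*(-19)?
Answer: -3658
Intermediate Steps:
y = 19
S(U, v) = 19*U + 166*v
-15953 - S(-219, -49) = -15953 - (19*(-219) + 166*(-49)) = -15953 - (-4161 - 8134) = -15953 - 1*(-12295) = -15953 + 12295 = -3658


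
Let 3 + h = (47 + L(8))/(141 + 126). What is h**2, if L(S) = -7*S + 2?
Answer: 652864/71289 ≈ 9.1580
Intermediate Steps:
L(S) = 2 - 7*S
h = -808/267 (h = -3 + (47 + (2 - 7*8))/(141 + 126) = -3 + (47 + (2 - 56))/267 = -3 + (47 - 54)*(1/267) = -3 - 7*1/267 = -3 - 7/267 = -808/267 ≈ -3.0262)
h**2 = (-808/267)**2 = 652864/71289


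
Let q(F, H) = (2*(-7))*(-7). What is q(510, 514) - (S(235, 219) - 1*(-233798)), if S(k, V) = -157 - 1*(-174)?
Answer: -233717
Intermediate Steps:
S(k, V) = 17 (S(k, V) = -157 + 174 = 17)
q(F, H) = 98 (q(F, H) = -14*(-7) = 98)
q(510, 514) - (S(235, 219) - 1*(-233798)) = 98 - (17 - 1*(-233798)) = 98 - (17 + 233798) = 98 - 1*233815 = 98 - 233815 = -233717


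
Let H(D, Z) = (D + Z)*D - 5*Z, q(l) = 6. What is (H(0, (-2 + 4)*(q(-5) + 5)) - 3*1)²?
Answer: 12769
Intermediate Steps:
H(D, Z) = -5*Z + D*(D + Z) (H(D, Z) = D*(D + Z) - 5*Z = -5*Z + D*(D + Z))
(H(0, (-2 + 4)*(q(-5) + 5)) - 3*1)² = ((0² - 5*(-2 + 4)*(6 + 5) + 0*((-2 + 4)*(6 + 5))) - 3*1)² = ((0 - 10*11 + 0*(2*11)) - 3)² = ((0 - 5*22 + 0*22) - 3)² = ((0 - 110 + 0) - 3)² = (-110 - 3)² = (-113)² = 12769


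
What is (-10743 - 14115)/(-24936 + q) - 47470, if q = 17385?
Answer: -39824568/839 ≈ -47467.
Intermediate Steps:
(-10743 - 14115)/(-24936 + q) - 47470 = (-10743 - 14115)/(-24936 + 17385) - 47470 = -24858/(-7551) - 47470 = -24858*(-1/7551) - 47470 = 2762/839 - 47470 = -39824568/839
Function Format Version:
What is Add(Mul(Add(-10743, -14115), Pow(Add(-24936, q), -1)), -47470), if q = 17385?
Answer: Rational(-39824568, 839) ≈ -47467.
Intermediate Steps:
Add(Mul(Add(-10743, -14115), Pow(Add(-24936, q), -1)), -47470) = Add(Mul(Add(-10743, -14115), Pow(Add(-24936, 17385), -1)), -47470) = Add(Mul(-24858, Pow(-7551, -1)), -47470) = Add(Mul(-24858, Rational(-1, 7551)), -47470) = Add(Rational(2762, 839), -47470) = Rational(-39824568, 839)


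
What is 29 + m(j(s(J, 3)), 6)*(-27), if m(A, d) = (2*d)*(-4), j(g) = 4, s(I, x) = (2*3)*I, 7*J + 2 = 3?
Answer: 1325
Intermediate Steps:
J = ⅐ (J = -2/7 + (⅐)*3 = -2/7 + 3/7 = ⅐ ≈ 0.14286)
s(I, x) = 6*I
m(A, d) = -8*d
29 + m(j(s(J, 3)), 6)*(-27) = 29 - 8*6*(-27) = 29 - 48*(-27) = 29 + 1296 = 1325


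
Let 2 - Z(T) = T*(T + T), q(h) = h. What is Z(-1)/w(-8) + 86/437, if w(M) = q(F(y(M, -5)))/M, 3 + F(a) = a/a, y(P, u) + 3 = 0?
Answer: 86/437 ≈ 0.19680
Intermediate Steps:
y(P, u) = -3 (y(P, u) = -3 + 0 = -3)
F(a) = -2 (F(a) = -3 + a/a = -3 + 1 = -2)
Z(T) = 2 - 2*T² (Z(T) = 2 - T*(T + T) = 2 - T*2*T = 2 - 2*T²)
w(M) = -2/M
Z(-1)/w(-8) + 86/437 = (2 - 2*(-1)²)/((-2/(-8))) + 86/437 = (2 - 2*1)/((-2*(-⅛))) + 86*(1/437) = (2 - 2)/(¼) + 86/437 = 0*4 + 86/437 = 0 + 86/437 = 86/437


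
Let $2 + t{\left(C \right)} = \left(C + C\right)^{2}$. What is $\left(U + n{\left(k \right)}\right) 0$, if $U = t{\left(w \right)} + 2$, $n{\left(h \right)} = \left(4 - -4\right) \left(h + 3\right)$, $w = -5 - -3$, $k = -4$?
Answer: $0$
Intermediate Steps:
$w = -2$ ($w = -5 + 3 = -2$)
$t{\left(C \right)} = -2 + 4 C^{2}$ ($t{\left(C \right)} = -2 + \left(C + C\right)^{2} = -2 + \left(2 C\right)^{2} = -2 + 4 C^{2}$)
$n{\left(h \right)} = 24 + 8 h$ ($n{\left(h \right)} = \left(4 + 4\right) \left(3 + h\right) = 8 \left(3 + h\right) = 24 + 8 h$)
$U = 16$ ($U = \left(-2 + 4 \left(-2\right)^{2}\right) + 2 = \left(-2 + 4 \cdot 4\right) + 2 = \left(-2 + 16\right) + 2 = 14 + 2 = 16$)
$\left(U + n{\left(k \right)}\right) 0 = \left(16 + \left(24 + 8 \left(-4\right)\right)\right) 0 = \left(16 + \left(24 - 32\right)\right) 0 = \left(16 - 8\right) 0 = 8 \cdot 0 = 0$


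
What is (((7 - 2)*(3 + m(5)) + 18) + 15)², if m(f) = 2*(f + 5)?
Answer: 21904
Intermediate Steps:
m(f) = 10 + 2*f (m(f) = 2*(5 + f) = 10 + 2*f)
(((7 - 2)*(3 + m(5)) + 18) + 15)² = (((7 - 2)*(3 + (10 + 2*5)) + 18) + 15)² = ((5*(3 + (10 + 10)) + 18) + 15)² = ((5*(3 + 20) + 18) + 15)² = ((5*23 + 18) + 15)² = ((115 + 18) + 15)² = (133 + 15)² = 148² = 21904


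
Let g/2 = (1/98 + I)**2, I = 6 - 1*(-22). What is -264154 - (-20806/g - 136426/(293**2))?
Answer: -170864844832748212/646874361225 ≈ -2.6414e+5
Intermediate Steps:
I = 28 (I = 6 + 22 = 28)
g = 7535025/4802 (g = 2*(1/98 + 28)**2 = 2*(2745/98)**2 = 2*(7535025/9604) = 7535025/4802 ≈ 1569.1)
-264154 - (-20806/g - 136426/(293**2)) = -264154 - (-20806/7535025/4802 - 136426/(293**2)) = -264154 - (-20806*4802/7535025 - 136426/85849) = -264154 - (-99910412/7535025 - 136426*1/85849) = -264154 - (-99910412/7535025 - 136426/85849) = -264154 - 1*(-9605182280438/646874361225) = -264154 + 9605182280438/646874361225 = -170864844832748212/646874361225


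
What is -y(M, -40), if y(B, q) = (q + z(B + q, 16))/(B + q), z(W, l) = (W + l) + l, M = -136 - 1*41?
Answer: -225/217 ≈ -1.0369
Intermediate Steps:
M = -177 (M = -136 - 41 = -177)
z(W, l) = W + 2*l
y(B, q) = (32 + B + 2*q)/(B + q) (y(B, q) = (q + ((B + q) + 2*16))/(B + q) = (q + ((B + q) + 32))/(B + q) = (q + (32 + B + q))/(B + q) = (32 + B + 2*q)/(B + q))
-y(M, -40) = -(32 - 177 + 2*(-40))/(-177 - 40) = -(32 - 177 - 80)/(-217) = -(-1)*(-225)/217 = -1*225/217 = -225/217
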